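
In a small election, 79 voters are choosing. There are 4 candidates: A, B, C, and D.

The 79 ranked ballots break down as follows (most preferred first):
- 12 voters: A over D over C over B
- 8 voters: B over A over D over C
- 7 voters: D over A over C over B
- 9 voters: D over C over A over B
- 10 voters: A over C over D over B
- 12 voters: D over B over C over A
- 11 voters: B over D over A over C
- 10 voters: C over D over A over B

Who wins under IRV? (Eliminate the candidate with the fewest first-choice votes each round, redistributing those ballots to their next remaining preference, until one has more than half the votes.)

D

Round 1: A 22, B 19, C 10, D 28. C eliminated.
Round 2: A 22, B 19, D 38. B eliminated.
Round 3: A 30, D 49. D has a majority (≥40).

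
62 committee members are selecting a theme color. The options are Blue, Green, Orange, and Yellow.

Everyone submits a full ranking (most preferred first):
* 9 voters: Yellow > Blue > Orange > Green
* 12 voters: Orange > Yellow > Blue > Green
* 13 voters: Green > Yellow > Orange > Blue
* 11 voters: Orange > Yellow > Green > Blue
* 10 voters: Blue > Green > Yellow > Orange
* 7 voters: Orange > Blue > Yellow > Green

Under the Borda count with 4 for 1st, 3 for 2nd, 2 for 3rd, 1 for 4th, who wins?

Yellow

Blue: 9×3 + 12×2 + 13×1 + 11×1 + 10×4 + 7×3 = 136
Green: 9×1 + 12×1 + 13×4 + 11×2 + 10×3 + 7×1 = 132
Orange: 9×2 + 12×4 + 13×2 + 11×4 + 10×1 + 7×4 = 174
Yellow: 9×4 + 12×3 + 13×3 + 11×3 + 10×2 + 7×2 = 178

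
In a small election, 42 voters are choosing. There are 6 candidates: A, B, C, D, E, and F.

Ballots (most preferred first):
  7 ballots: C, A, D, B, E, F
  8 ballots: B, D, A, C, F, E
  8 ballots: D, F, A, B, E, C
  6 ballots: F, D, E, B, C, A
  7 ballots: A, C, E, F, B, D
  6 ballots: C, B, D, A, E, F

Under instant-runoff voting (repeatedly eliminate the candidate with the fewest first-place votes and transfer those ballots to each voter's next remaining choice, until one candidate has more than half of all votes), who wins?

D

Round 1: A 7, B 8, C 13, D 8, E 0, F 6. E eliminated.
Round 2: A 7, B 8, C 13, D 8, F 6. F eliminated.
Round 3: A 7, B 8, C 13, D 14. A eliminated.
Round 4: B 8, C 20, D 14. B eliminated.
Round 5: C 20, D 22. D has a majority (≥22).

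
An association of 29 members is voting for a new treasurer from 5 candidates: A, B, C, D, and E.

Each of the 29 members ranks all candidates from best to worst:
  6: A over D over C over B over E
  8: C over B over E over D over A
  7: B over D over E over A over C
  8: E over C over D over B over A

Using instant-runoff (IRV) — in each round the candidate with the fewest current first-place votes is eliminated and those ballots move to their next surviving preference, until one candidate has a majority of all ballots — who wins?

E

Round 1: A 6, B 7, C 8, D 0, E 8. D eliminated.
Round 2: A 6, B 7, C 8, E 8. A eliminated.
Round 3: B 7, C 14, E 8. B eliminated.
Round 4: C 14, E 15. E has a majority (≥15).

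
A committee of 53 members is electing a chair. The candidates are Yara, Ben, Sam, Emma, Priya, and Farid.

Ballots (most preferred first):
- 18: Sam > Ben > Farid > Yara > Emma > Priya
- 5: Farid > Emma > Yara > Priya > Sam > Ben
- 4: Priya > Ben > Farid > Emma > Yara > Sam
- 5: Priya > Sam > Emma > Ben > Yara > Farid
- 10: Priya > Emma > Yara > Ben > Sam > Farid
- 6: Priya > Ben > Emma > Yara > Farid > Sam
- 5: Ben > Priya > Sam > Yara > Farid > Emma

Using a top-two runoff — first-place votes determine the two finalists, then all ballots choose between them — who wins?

Priya

Round 1 first-place votes: Yara 0, Ben 5, Sam 18, Emma 0, Priya 25, Farid 5. Priya and Sam advance.
Runoff: Priya is ranked above Sam on 35 ballots, Sam above Priya on 18.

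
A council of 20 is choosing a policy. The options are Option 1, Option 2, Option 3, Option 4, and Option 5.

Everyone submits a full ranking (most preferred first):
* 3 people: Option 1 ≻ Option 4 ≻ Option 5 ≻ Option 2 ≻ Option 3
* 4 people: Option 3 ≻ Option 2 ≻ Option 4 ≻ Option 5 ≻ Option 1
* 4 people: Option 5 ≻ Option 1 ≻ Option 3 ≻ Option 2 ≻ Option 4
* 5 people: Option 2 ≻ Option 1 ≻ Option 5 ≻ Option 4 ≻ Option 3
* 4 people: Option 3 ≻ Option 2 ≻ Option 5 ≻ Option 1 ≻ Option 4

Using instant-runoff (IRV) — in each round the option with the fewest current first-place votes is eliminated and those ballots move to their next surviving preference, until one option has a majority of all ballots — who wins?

Round 1: Option 1 3, Option 2 5, Option 3 8, Option 4 0, Option 5 4. Option 4 eliminated.
Round 2: Option 1 3, Option 2 5, Option 3 8, Option 5 4. Option 1 eliminated.
Round 3: Option 2 5, Option 3 8, Option 5 7. Option 2 eliminated.
Round 4: Option 3 8, Option 5 12. Option 5 has a majority (≥11).

Option 5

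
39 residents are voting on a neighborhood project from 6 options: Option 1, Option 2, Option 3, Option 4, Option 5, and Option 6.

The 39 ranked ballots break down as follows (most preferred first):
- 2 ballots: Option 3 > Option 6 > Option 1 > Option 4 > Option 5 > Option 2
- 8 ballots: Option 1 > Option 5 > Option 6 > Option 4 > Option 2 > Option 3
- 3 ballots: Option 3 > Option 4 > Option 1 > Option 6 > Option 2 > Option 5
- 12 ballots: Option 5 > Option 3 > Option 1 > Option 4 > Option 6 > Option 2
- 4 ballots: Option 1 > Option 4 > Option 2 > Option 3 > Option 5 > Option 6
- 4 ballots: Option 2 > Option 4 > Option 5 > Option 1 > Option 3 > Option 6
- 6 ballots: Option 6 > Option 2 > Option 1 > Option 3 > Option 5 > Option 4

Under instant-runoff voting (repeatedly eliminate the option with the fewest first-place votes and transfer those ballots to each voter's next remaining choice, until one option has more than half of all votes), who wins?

Option 1

Round 1: Option 1 12, Option 2 4, Option 3 5, Option 4 0, Option 5 12, Option 6 6. Option 4 eliminated.
Round 2: Option 1 12, Option 2 4, Option 3 5, Option 5 12, Option 6 6. Option 2 eliminated.
Round 3: Option 1 12, Option 3 5, Option 5 16, Option 6 6. Option 3 eliminated.
Round 4: Option 1 15, Option 5 16, Option 6 8. Option 6 eliminated.
Round 5: Option 1 23, Option 5 16. Option 1 has a majority (≥20).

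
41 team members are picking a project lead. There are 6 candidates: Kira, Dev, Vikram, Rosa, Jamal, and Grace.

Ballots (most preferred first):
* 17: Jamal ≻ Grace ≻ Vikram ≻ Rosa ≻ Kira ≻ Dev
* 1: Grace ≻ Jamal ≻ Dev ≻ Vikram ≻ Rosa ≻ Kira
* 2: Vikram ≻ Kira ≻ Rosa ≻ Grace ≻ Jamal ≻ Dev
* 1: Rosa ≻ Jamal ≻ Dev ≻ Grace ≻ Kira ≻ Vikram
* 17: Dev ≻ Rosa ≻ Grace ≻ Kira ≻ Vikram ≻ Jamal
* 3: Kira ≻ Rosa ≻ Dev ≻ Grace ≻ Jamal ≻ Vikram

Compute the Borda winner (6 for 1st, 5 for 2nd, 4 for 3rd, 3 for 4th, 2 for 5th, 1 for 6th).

Grace

Kira: 17×2 + 1×1 + 2×5 + 1×2 + 17×3 + 3×6 = 116
Dev: 17×1 + 1×4 + 2×1 + 1×4 + 17×6 + 3×4 = 141
Vikram: 17×4 + 1×3 + 2×6 + 1×1 + 17×2 + 3×1 = 121
Rosa: 17×3 + 1×2 + 2×4 + 1×6 + 17×5 + 3×5 = 167
Jamal: 17×6 + 1×5 + 2×2 + 1×5 + 17×1 + 3×2 = 139
Grace: 17×5 + 1×6 + 2×3 + 1×3 + 17×4 + 3×3 = 177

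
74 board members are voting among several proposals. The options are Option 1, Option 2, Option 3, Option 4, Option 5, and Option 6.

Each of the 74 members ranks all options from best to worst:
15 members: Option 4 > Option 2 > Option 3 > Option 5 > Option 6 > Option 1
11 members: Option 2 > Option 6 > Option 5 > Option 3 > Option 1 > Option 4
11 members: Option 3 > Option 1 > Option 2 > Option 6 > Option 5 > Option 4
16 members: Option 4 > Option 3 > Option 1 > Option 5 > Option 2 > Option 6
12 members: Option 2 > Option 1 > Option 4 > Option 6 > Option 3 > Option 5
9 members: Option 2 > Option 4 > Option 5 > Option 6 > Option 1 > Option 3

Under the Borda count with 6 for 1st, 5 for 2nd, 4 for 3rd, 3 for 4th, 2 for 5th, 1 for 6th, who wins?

Option 1: 15×1 + 11×2 + 11×5 + 16×4 + 12×5 + 9×2 = 234
Option 2: 15×5 + 11×6 + 11×4 + 16×2 + 12×6 + 9×6 = 343
Option 3: 15×4 + 11×3 + 11×6 + 16×5 + 12×2 + 9×1 = 272
Option 4: 15×6 + 11×1 + 11×1 + 16×6 + 12×4 + 9×5 = 301
Option 5: 15×3 + 11×4 + 11×2 + 16×3 + 12×1 + 9×4 = 207
Option 6: 15×2 + 11×5 + 11×3 + 16×1 + 12×3 + 9×3 = 197

Option 2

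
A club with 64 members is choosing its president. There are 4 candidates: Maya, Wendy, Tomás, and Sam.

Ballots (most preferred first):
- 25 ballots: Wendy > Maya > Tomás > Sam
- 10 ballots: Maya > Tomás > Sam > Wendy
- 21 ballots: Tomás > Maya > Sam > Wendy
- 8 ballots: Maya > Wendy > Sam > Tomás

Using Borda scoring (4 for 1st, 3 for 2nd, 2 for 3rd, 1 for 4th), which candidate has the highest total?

Maya: 25×3 + 10×4 + 21×3 + 8×4 = 210
Wendy: 25×4 + 10×1 + 21×1 + 8×3 = 155
Tomás: 25×2 + 10×3 + 21×4 + 8×1 = 172
Sam: 25×1 + 10×2 + 21×2 + 8×2 = 103

Maya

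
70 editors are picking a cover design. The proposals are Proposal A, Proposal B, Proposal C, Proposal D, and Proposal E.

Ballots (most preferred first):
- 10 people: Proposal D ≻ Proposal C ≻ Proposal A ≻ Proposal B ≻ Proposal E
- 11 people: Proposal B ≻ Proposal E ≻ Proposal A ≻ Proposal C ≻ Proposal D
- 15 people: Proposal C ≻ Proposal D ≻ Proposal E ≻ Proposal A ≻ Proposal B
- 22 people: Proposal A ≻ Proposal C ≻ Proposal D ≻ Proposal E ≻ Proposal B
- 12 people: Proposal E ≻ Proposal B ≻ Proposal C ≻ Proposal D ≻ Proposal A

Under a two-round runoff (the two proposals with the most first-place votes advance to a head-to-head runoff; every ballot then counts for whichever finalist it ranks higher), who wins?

Round 1 first-place votes: Proposal A 22, Proposal B 11, Proposal C 15, Proposal D 10, Proposal E 12. Proposal A and Proposal C advance.
Runoff: Proposal A is ranked above Proposal C on 33 ballots, Proposal C above Proposal A on 37.

Proposal C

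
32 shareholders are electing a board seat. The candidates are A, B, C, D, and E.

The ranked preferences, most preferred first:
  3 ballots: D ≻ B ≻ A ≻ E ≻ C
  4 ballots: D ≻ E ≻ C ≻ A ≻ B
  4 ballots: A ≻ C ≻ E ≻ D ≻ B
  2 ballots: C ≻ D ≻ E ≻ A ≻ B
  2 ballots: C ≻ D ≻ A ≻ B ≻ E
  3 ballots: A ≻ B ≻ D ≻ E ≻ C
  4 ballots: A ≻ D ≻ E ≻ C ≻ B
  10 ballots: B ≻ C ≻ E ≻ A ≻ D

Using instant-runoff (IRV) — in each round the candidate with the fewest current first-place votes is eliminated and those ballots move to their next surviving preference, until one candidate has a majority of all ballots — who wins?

A

Round 1: A 11, B 10, C 4, D 7, E 0. E eliminated.
Round 2: A 11, B 10, C 4, D 7. C eliminated.
Round 3: A 11, B 10, D 11. B eliminated.
Round 4: A 21, D 11. A has a majority (≥17).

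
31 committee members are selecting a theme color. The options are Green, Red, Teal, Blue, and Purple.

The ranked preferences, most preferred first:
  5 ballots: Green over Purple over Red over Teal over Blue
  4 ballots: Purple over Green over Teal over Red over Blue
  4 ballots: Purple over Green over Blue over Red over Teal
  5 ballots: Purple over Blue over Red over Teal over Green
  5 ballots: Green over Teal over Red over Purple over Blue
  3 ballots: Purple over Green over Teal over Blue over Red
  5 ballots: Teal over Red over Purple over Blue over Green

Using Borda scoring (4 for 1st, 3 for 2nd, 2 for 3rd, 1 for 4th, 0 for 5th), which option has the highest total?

Green: 5×4 + 4×3 + 4×3 + 5×0 + 5×4 + 3×3 + 5×0 = 73
Red: 5×2 + 4×1 + 4×1 + 5×2 + 5×2 + 3×0 + 5×3 = 53
Teal: 5×1 + 4×2 + 4×0 + 5×1 + 5×3 + 3×2 + 5×4 = 59
Blue: 5×0 + 4×0 + 4×2 + 5×3 + 5×0 + 3×1 + 5×1 = 31
Purple: 5×3 + 4×4 + 4×4 + 5×4 + 5×1 + 3×4 + 5×2 = 94

Purple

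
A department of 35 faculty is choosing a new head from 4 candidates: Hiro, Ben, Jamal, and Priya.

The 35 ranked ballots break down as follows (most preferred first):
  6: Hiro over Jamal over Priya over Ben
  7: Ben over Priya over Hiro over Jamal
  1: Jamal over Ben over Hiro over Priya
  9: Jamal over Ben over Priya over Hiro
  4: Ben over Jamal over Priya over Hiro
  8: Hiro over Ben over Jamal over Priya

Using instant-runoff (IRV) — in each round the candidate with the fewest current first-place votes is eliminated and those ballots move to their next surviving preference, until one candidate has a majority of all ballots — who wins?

Round 1: Hiro 14, Ben 11, Jamal 10, Priya 0. Priya eliminated.
Round 2: Hiro 14, Ben 11, Jamal 10. Jamal eliminated.
Round 3: Hiro 14, Ben 21. Ben has a majority (≥18).

Ben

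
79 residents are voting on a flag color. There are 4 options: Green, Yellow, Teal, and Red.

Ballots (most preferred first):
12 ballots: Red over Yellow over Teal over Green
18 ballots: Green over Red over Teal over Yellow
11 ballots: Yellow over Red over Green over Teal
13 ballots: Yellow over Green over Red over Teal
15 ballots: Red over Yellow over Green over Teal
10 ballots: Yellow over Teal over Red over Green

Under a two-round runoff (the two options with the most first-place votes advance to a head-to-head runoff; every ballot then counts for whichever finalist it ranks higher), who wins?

Red

Round 1 first-place votes: Green 18, Yellow 34, Teal 0, Red 27. Yellow and Red advance.
Runoff: Yellow is ranked above Red on 34 ballots, Red above Yellow on 45.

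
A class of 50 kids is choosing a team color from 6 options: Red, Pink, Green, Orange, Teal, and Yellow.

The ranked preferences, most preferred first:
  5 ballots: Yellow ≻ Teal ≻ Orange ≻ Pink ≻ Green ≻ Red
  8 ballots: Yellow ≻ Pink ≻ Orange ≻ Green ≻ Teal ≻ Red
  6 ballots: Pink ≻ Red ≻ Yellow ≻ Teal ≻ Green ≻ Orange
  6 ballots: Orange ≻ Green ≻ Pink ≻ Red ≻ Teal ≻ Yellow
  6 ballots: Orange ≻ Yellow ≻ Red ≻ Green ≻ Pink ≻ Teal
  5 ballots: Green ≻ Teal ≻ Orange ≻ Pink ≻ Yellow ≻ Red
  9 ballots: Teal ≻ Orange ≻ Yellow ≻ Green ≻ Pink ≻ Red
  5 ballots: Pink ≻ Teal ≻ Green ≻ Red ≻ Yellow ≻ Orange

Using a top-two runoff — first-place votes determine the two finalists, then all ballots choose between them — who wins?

Orange

Round 1 first-place votes: Red 0, Pink 11, Green 5, Orange 12, Teal 9, Yellow 13. Yellow and Orange advance.
Runoff: Yellow is ranked above Orange on 24 ballots, Orange above Yellow on 26.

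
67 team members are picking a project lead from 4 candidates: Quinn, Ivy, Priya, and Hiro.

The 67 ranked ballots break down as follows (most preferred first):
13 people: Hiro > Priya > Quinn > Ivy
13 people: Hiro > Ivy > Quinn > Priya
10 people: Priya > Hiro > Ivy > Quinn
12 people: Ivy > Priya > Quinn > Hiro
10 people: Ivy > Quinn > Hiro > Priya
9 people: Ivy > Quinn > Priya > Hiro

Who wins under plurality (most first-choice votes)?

Ivy

First-place votes: Quinn 0, Ivy 31, Priya 10, Hiro 26.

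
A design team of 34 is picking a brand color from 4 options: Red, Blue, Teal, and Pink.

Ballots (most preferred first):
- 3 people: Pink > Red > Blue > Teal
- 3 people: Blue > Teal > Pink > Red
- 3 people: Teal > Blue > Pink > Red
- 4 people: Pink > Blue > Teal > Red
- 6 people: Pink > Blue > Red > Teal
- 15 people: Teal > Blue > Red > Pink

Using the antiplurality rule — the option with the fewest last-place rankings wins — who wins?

Blue

Last-place votes: Red 10, Blue 0, Teal 9, Pink 15.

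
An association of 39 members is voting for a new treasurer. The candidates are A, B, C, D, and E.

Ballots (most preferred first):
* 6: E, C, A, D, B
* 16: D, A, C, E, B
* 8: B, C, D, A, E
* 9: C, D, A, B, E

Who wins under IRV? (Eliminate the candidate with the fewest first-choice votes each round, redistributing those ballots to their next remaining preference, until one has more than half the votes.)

Round 1: A 0, B 8, C 9, D 16, E 6. A eliminated.
Round 2: B 8, C 9, D 16, E 6. E eliminated.
Round 3: B 8, C 15, D 16. B eliminated.
Round 4: C 23, D 16. C has a majority (≥20).

C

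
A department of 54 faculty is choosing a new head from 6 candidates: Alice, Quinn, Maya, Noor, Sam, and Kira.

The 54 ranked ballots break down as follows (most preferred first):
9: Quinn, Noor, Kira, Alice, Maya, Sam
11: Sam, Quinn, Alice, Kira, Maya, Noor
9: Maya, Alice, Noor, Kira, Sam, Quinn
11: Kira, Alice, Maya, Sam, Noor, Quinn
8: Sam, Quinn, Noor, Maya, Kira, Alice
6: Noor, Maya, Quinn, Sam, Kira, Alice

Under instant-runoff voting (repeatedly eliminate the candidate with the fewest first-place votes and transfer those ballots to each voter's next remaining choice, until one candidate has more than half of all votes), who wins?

Round 1: Alice 0, Quinn 9, Maya 9, Noor 6, Sam 19, Kira 11. Alice eliminated.
Round 2: Quinn 9, Maya 9, Noor 6, Sam 19, Kira 11. Noor eliminated.
Round 3: Quinn 9, Maya 15, Sam 19, Kira 11. Quinn eliminated.
Round 4: Maya 15, Sam 19, Kira 20. Maya eliminated.
Round 5: Sam 25, Kira 29. Kira has a majority (≥28).

Kira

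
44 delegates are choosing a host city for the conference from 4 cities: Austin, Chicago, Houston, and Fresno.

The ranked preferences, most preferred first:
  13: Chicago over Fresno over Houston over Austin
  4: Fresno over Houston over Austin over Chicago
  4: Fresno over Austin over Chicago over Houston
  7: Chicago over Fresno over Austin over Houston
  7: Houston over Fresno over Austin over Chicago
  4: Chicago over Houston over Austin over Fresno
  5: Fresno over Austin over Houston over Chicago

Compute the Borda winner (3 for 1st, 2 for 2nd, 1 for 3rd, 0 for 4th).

Austin: 13×0 + 4×1 + 4×2 + 7×1 + 7×1 + 4×1 + 5×2 = 40
Chicago: 13×3 + 4×0 + 4×1 + 7×3 + 7×0 + 4×3 + 5×0 = 76
Houston: 13×1 + 4×2 + 4×0 + 7×0 + 7×3 + 4×2 + 5×1 = 55
Fresno: 13×2 + 4×3 + 4×3 + 7×2 + 7×2 + 4×0 + 5×3 = 93

Fresno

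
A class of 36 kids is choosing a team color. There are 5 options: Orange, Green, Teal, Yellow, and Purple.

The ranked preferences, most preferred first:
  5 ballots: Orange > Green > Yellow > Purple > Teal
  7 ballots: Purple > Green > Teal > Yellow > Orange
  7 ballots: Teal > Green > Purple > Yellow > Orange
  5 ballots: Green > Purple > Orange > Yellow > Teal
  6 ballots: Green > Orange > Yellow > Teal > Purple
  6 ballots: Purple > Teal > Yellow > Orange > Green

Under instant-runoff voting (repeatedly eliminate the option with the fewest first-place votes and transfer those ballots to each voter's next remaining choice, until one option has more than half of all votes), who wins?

Green

Round 1: Orange 5, Green 11, Teal 7, Yellow 0, Purple 13. Yellow eliminated.
Round 2: Orange 5, Green 11, Teal 7, Purple 13. Orange eliminated.
Round 3: Green 16, Teal 7, Purple 13. Teal eliminated.
Round 4: Green 23, Purple 13. Green has a majority (≥19).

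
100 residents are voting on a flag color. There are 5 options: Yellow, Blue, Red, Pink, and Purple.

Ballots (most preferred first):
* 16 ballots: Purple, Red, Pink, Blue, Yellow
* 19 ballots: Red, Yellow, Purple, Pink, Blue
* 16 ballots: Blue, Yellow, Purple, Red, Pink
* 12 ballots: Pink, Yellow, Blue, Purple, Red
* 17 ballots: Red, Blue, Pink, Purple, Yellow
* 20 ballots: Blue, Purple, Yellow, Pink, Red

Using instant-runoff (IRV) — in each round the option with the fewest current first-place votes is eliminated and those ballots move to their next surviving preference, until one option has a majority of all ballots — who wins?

Round 1: Yellow 0, Blue 36, Red 36, Pink 12, Purple 16. Yellow eliminated.
Round 2: Blue 36, Red 36, Pink 12, Purple 16. Pink eliminated.
Round 3: Blue 48, Red 36, Purple 16. Purple eliminated.
Round 4: Blue 48, Red 52. Red has a majority (≥51).

Red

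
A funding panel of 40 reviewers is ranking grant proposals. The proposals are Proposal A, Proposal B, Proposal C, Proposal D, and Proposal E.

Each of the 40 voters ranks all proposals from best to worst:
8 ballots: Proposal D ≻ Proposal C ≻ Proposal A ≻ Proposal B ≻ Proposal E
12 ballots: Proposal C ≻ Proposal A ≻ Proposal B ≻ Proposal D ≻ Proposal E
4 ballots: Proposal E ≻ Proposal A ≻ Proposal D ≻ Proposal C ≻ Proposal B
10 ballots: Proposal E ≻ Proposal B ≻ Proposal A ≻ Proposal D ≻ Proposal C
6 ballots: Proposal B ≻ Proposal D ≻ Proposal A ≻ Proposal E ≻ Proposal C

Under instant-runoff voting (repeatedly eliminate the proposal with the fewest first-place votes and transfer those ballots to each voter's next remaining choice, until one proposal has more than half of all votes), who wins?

Round 1: Proposal A 0, Proposal B 6, Proposal C 12, Proposal D 8, Proposal E 14. Proposal A eliminated.
Round 2: Proposal B 6, Proposal C 12, Proposal D 8, Proposal E 14. Proposal B eliminated.
Round 3: Proposal C 12, Proposal D 14, Proposal E 14. Proposal C eliminated.
Round 4: Proposal D 26, Proposal E 14. Proposal D has a majority (≥21).

Proposal D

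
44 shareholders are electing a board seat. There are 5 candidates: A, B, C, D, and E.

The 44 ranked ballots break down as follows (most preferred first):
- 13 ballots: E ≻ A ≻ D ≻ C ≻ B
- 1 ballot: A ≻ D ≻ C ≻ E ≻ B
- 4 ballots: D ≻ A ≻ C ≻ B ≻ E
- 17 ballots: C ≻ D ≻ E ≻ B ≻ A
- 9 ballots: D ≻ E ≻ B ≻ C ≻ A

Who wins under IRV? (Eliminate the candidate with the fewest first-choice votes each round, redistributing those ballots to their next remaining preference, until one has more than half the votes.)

D

Round 1: A 1, B 0, C 17, D 13, E 13. B eliminated.
Round 2: A 1, C 17, D 13, E 13. A eliminated.
Round 3: C 17, D 14, E 13. E eliminated.
Round 4: C 17, D 27. D has a majority (≥23).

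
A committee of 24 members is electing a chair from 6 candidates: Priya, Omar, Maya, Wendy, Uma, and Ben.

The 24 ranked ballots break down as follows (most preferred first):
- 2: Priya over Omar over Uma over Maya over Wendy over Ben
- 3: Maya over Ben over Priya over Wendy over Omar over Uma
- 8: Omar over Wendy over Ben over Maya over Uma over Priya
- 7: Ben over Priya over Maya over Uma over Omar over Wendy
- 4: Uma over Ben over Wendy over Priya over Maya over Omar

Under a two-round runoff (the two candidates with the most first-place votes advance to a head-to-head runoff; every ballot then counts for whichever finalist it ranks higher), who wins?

Ben

Round 1 first-place votes: Priya 2, Omar 8, Maya 3, Wendy 0, Uma 4, Ben 7. Omar and Ben advance.
Runoff: Omar is ranked above Ben on 10 ballots, Ben above Omar on 14.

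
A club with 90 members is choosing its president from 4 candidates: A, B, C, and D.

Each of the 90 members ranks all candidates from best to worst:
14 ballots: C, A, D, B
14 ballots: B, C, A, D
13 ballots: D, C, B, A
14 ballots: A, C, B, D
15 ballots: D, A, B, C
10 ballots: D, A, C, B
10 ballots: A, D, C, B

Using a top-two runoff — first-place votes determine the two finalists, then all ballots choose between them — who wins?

Round 1 first-place votes: A 24, B 14, C 14, D 38. D and A advance.
Runoff: D is ranked above A on 38 ballots, A above D on 52.

A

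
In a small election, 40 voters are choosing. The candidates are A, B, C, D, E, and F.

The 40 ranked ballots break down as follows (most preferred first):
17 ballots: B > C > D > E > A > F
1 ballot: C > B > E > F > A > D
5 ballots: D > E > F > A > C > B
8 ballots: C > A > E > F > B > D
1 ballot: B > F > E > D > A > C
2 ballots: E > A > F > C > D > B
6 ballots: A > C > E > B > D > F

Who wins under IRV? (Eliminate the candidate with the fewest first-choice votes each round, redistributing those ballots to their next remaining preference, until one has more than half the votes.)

A

Round 1: A 6, B 18, C 9, D 5, E 2, F 0. F eliminated.
Round 2: A 6, B 18, C 9, D 5, E 2. E eliminated.
Round 3: A 8, B 18, C 9, D 5. D eliminated.
Round 4: A 13, B 18, C 9. C eliminated.
Round 5: A 21, B 19. A has a majority (≥21).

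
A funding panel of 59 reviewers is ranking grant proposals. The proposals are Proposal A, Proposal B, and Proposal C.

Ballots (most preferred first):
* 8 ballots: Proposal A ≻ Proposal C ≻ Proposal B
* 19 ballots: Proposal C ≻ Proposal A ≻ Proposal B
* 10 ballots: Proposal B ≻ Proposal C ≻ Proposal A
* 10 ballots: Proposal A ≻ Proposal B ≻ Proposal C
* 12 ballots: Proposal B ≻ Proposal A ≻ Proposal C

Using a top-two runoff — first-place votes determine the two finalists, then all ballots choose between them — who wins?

Proposal B

Round 1 first-place votes: Proposal A 18, Proposal B 22, Proposal C 19. Proposal B and Proposal C advance.
Runoff: Proposal B is ranked above Proposal C on 32 ballots, Proposal C above Proposal B on 27.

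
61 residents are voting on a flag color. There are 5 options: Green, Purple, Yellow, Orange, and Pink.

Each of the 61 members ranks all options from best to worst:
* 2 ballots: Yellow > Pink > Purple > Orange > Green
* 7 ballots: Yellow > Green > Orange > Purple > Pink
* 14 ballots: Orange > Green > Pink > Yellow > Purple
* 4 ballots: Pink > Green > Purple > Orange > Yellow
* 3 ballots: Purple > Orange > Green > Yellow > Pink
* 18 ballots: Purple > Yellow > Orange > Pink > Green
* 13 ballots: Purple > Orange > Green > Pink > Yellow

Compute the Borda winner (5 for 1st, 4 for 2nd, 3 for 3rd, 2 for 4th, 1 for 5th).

Orange

Green: 2×1 + 7×4 + 14×4 + 4×4 + 3×3 + 18×1 + 13×3 = 168
Purple: 2×3 + 7×2 + 14×1 + 4×3 + 3×5 + 18×5 + 13×5 = 216
Yellow: 2×5 + 7×5 + 14×2 + 4×1 + 3×2 + 18×4 + 13×1 = 168
Orange: 2×2 + 7×3 + 14×5 + 4×2 + 3×4 + 18×3 + 13×4 = 221
Pink: 2×4 + 7×1 + 14×3 + 4×5 + 3×1 + 18×2 + 13×2 = 142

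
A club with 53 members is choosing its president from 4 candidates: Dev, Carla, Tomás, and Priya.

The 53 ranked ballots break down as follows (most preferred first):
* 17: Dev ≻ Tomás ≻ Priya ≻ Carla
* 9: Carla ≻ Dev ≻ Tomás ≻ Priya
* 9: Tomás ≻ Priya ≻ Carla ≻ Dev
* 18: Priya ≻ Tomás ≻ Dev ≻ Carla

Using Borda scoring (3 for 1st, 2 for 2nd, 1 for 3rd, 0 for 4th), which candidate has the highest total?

Dev: 17×3 + 9×2 + 9×0 + 18×1 = 87
Carla: 17×0 + 9×3 + 9×1 + 18×0 = 36
Tomás: 17×2 + 9×1 + 9×3 + 18×2 = 106
Priya: 17×1 + 9×0 + 9×2 + 18×3 = 89

Tomás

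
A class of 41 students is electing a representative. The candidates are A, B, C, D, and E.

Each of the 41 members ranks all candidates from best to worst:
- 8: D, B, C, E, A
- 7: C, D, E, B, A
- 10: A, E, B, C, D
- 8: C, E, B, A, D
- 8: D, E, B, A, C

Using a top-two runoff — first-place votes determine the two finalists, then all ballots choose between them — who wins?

C

Round 1 first-place votes: A 10, B 0, C 15, D 16, E 0. D and C advance.
Runoff: D is ranked above C on 16 ballots, C above D on 25.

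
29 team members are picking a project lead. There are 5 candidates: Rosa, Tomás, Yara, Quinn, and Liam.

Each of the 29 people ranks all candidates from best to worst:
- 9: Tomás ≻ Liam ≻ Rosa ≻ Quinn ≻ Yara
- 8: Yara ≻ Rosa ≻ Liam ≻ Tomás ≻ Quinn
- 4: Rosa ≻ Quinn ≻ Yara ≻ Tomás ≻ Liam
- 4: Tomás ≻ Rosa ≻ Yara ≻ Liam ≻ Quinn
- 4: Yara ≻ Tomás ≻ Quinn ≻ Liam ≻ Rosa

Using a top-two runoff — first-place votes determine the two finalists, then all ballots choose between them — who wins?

Yara

Round 1 first-place votes: Rosa 4, Tomás 13, Yara 12, Quinn 0, Liam 0. Tomás and Yara advance.
Runoff: Tomás is ranked above Yara on 13 ballots, Yara above Tomás on 16.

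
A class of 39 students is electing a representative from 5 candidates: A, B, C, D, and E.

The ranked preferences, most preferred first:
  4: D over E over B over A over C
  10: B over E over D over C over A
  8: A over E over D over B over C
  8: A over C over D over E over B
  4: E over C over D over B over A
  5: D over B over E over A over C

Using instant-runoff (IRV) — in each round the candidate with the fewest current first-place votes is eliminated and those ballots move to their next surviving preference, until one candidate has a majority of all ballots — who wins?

Round 1: A 16, B 10, C 0, D 9, E 4. C eliminated.
Round 2: A 16, B 10, D 9, E 4. E eliminated.
Round 3: A 16, B 10, D 13. B eliminated.
Round 4: A 16, D 23. D has a majority (≥20).

D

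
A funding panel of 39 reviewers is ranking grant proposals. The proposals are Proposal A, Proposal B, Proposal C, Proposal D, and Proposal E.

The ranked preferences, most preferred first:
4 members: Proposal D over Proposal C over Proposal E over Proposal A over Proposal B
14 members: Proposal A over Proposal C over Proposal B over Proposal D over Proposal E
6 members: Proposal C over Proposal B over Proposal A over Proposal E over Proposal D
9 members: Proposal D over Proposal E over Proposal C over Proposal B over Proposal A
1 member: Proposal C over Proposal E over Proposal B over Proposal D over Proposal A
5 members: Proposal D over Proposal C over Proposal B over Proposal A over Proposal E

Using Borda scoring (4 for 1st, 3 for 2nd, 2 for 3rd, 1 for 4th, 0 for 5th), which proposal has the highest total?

Proposal A: 4×1 + 14×4 + 6×2 + 9×0 + 1×0 + 5×1 = 77
Proposal B: 4×0 + 14×2 + 6×3 + 9×1 + 1×2 + 5×2 = 67
Proposal C: 4×3 + 14×3 + 6×4 + 9×2 + 1×4 + 5×3 = 115
Proposal D: 4×4 + 14×1 + 6×0 + 9×4 + 1×1 + 5×4 = 87
Proposal E: 4×2 + 14×0 + 6×1 + 9×3 + 1×3 + 5×0 = 44

Proposal C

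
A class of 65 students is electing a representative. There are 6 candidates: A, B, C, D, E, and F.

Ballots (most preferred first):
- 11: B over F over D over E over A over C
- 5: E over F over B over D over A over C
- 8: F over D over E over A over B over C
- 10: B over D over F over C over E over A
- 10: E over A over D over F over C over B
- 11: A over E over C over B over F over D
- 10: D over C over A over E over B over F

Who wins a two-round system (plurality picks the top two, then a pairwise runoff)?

Round 1 first-place votes: A 11, B 21, C 0, D 10, E 15, F 8. B and E advance.
Runoff: B is ranked above E on 21 ballots, E above B on 44.

E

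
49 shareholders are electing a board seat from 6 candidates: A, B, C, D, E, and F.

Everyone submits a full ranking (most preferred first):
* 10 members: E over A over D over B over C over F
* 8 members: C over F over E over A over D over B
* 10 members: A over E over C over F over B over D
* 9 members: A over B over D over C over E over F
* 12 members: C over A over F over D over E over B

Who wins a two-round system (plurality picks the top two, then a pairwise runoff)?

Round 1 first-place votes: A 19, B 0, C 20, D 0, E 10, F 0. C and A advance.
Runoff: C is ranked above A on 20 ballots, A above C on 29.

A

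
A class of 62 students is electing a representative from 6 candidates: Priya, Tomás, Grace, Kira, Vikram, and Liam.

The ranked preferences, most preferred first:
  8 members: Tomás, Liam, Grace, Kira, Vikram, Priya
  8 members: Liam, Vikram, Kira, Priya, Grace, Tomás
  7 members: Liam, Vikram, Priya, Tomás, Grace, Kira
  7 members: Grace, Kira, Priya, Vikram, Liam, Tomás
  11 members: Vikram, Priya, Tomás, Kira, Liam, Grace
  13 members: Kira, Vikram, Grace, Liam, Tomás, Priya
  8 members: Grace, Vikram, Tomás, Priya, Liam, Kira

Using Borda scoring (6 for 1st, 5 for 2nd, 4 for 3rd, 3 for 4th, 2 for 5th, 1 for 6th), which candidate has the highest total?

Vikram

Priya: 8×1 + 8×3 + 7×4 + 7×4 + 11×5 + 13×1 + 8×3 = 180
Tomás: 8×6 + 8×1 + 7×3 + 7×1 + 11×4 + 13×2 + 8×4 = 186
Grace: 8×4 + 8×2 + 7×2 + 7×6 + 11×1 + 13×4 + 8×6 = 215
Kira: 8×3 + 8×4 + 7×1 + 7×5 + 11×3 + 13×6 + 8×1 = 217
Vikram: 8×2 + 8×5 + 7×5 + 7×3 + 11×6 + 13×5 + 8×5 = 283
Liam: 8×5 + 8×6 + 7×6 + 7×2 + 11×2 + 13×3 + 8×2 = 221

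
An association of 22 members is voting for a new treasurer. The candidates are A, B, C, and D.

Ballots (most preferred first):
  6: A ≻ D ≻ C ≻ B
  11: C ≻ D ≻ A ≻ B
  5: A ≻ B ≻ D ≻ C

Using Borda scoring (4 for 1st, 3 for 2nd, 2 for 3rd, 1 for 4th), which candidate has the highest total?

A: 6×4 + 11×2 + 5×4 = 66
B: 6×1 + 11×1 + 5×3 = 32
C: 6×2 + 11×4 + 5×1 = 61
D: 6×3 + 11×3 + 5×2 = 61

A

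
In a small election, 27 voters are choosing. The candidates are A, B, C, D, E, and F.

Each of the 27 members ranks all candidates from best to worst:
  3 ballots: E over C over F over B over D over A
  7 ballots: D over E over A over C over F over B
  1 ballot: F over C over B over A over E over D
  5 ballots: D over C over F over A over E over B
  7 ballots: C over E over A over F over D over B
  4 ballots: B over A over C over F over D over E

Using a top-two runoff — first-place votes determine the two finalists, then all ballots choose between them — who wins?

Round 1 first-place votes: A 0, B 4, C 7, D 12, E 3, F 1. D and C advance.
Runoff: D is ranked above C on 12 ballots, C above D on 15.

C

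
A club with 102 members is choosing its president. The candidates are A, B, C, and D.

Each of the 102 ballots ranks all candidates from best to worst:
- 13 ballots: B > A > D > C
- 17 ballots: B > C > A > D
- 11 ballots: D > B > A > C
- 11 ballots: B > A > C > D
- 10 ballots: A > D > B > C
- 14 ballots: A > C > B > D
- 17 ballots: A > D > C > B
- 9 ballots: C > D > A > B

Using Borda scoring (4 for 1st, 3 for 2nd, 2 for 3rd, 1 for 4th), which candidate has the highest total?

A

A: 13×3 + 17×2 + 11×2 + 11×3 + 10×4 + 14×4 + 17×4 + 9×2 = 310
B: 13×4 + 17×4 + 11×3 + 11×4 + 10×2 + 14×2 + 17×1 + 9×1 = 271
C: 13×1 + 17×3 + 11×1 + 11×2 + 10×1 + 14×3 + 17×2 + 9×4 = 219
D: 13×2 + 17×1 + 11×4 + 11×1 + 10×3 + 14×1 + 17×3 + 9×3 = 220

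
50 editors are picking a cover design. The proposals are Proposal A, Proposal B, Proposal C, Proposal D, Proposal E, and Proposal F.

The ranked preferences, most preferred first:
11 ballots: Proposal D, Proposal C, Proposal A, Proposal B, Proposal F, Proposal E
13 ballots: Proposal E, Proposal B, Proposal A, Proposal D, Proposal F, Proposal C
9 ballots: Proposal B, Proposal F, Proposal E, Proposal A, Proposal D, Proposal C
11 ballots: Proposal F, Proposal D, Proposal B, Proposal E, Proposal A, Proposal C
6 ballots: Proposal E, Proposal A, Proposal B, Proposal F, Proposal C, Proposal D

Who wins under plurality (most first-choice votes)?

Proposal E

First-place votes: Proposal A 0, Proposal B 9, Proposal C 0, Proposal D 11, Proposal E 19, Proposal F 11.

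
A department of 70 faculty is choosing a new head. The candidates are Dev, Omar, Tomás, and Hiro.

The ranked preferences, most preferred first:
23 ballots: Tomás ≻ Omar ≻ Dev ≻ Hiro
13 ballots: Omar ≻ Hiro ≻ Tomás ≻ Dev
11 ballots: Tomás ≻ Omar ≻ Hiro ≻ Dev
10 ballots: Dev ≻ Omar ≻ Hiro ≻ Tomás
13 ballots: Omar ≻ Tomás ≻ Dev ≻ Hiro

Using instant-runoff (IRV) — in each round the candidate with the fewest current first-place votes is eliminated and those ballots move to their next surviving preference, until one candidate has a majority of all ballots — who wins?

Round 1: Dev 10, Omar 26, Tomás 34, Hiro 0. Hiro eliminated.
Round 2: Dev 10, Omar 26, Tomás 34. Dev eliminated.
Round 3: Omar 36, Tomás 34. Omar has a majority (≥36).

Omar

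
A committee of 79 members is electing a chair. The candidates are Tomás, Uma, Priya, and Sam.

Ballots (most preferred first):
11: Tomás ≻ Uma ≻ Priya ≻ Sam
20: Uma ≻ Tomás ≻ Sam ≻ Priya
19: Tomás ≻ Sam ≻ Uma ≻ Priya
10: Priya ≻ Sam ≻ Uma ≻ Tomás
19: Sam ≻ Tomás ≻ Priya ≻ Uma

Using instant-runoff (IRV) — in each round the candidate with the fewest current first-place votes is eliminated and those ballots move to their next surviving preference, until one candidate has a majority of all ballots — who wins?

Round 1: Tomás 30, Uma 20, Priya 10, Sam 19. Priya eliminated.
Round 2: Tomás 30, Uma 20, Sam 29. Uma eliminated.
Round 3: Tomás 50, Sam 29. Tomás has a majority (≥40).

Tomás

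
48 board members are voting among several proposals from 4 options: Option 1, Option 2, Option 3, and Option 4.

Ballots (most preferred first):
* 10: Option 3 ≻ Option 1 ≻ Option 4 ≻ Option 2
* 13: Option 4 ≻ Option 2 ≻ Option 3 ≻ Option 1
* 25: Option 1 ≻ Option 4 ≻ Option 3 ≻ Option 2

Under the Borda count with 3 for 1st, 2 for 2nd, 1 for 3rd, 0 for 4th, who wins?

Option 1: 10×2 + 13×0 + 25×3 = 95
Option 2: 10×0 + 13×2 + 25×0 = 26
Option 3: 10×3 + 13×1 + 25×1 = 68
Option 4: 10×1 + 13×3 + 25×2 = 99

Option 4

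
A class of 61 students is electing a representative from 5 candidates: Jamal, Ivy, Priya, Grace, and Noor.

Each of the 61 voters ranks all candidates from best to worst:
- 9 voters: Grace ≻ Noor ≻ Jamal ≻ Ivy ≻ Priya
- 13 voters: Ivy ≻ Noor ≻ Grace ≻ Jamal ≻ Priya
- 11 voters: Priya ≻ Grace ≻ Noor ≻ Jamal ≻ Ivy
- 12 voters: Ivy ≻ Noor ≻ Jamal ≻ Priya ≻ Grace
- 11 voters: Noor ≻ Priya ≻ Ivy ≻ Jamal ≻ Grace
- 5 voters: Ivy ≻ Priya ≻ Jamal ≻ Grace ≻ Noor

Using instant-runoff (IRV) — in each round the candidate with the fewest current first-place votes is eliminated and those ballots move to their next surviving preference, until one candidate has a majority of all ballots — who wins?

Round 1: Jamal 0, Ivy 30, Priya 11, Grace 9, Noor 11. Jamal eliminated.
Round 2: Ivy 30, Priya 11, Grace 9, Noor 11. Grace eliminated.
Round 3: Ivy 30, Priya 11, Noor 20. Priya eliminated.
Round 4: Ivy 30, Noor 31. Noor has a majority (≥31).

Noor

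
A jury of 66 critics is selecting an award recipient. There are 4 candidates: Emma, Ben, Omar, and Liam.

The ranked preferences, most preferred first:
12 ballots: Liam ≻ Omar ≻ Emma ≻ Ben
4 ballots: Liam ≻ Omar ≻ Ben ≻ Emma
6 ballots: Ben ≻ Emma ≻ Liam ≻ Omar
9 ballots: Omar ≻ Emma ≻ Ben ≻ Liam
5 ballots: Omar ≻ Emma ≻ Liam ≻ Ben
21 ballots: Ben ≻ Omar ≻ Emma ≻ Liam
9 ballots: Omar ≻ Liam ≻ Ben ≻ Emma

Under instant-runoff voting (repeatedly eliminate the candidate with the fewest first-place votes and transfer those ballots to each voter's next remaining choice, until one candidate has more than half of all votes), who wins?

Round 1: Emma 0, Ben 27, Omar 23, Liam 16. Emma eliminated.
Round 2: Ben 27, Omar 23, Liam 16. Liam eliminated.
Round 3: Ben 27, Omar 39. Omar has a majority (≥34).

Omar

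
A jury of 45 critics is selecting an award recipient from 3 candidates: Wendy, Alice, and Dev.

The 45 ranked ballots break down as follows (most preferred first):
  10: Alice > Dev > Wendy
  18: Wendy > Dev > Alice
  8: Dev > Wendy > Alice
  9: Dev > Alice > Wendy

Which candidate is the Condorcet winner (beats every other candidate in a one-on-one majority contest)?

Dev

Dev vs Wendy: 27–18
Dev vs Alice: 35–10
Dev beats every other candidate.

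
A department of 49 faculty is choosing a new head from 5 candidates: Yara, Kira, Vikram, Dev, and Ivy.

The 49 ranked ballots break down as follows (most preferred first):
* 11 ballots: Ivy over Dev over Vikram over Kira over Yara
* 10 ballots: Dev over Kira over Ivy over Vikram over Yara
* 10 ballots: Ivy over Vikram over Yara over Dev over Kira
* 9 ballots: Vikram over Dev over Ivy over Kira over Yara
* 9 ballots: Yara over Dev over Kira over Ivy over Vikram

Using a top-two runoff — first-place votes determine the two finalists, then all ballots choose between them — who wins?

Round 1 first-place votes: Yara 9, Kira 0, Vikram 9, Dev 10, Ivy 21. Ivy and Dev advance.
Runoff: Ivy is ranked above Dev on 21 ballots, Dev above Ivy on 28.

Dev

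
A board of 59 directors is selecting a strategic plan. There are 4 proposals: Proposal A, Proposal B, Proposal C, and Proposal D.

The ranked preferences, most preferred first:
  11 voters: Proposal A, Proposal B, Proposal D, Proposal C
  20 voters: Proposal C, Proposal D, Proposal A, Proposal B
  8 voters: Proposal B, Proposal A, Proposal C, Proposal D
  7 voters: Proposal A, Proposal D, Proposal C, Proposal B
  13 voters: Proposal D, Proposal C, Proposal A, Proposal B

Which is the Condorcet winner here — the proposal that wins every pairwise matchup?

Proposal D

Proposal D vs Proposal A: 33–26
Proposal D vs Proposal B: 40–19
Proposal D vs Proposal C: 31–28
Proposal D beats every other proposal.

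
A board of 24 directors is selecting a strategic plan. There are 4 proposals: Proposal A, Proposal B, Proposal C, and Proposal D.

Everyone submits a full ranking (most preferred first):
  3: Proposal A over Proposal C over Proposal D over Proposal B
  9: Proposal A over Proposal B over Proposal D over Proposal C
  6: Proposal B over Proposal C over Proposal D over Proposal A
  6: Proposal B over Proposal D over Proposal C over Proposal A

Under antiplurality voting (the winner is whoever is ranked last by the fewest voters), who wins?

Last-place votes: Proposal A 12, Proposal B 3, Proposal C 9, Proposal D 0.

Proposal D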